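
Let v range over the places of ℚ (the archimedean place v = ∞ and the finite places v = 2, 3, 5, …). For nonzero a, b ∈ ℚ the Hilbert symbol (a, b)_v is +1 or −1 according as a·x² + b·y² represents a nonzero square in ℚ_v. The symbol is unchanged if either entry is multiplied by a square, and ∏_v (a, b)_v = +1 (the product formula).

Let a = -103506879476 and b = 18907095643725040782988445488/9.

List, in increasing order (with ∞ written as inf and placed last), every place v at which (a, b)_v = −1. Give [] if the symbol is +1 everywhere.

Mod squares: a ≡ -115661, b ≡ 1764763. Check v ∈ {∞, 2, 3, 7, 11, 13, 31, 41, 43}.
v=∞: -115661 < 0 and 1764763 > 0  ⇒  (a,b)_∞ = +1.
v=2: v_2(a)=2, v_2(b)=4; units ≡ 3, 3 (mod 8); ε·ε+αω+βω = 1·1+2·1+4·1 ≡ 1  ⇒  (a,b)_2 = -1.
v=3: a=3^0·(≡1), b=3^-2·(≡1) mod 3; (1|3)=+1, (1|3)=+1; (−1)^{0·-2·1}·(+1)^-2·(+1)^0 = +1.
v=31: a=31^1·(≡5), b=31^2·(≡24) mod 31; (5|31)=+1, (24|31)=-1; (−1)^{1·2·15}·(+1)^2·(-1)^1 = -1.
v=11: a=11^2·(≡5), b=11^5·(≡3) mod 11; (5|11)=+1, (3|11)=+1; (−1)^{2·5·5}·(+1)^5·(+1)^2 = +1.
v=41: a=41^1·(≡31), b=41^3·(≡27) mod 41; (31|41)=+1, (27|41)=-1; (−1)^{1·3·20}·(+1)^3·(-1)^1 = -1.
v=7: a=7^1·(≡4), b=7^3·(≡4) mod 7; (4|7)=+1, (4|7)=+1; (−1)^{1·3·3}·(+1)^3·(+1)^1 = -1.
v=43: a=43^2·(≡13), b=43^5·(≡8) mod 43; (13|43)=+1, (8|43)=-1; (−1)^{2·5·21}·(+1)^5·(-1)^2 = +1.
v=13: a=13^1·(≡7), b=13^3·(≡7) mod 13; (7|13)=-1, (7|13)=-1; (−1)^{1·3·6}·(-1)^3·(-1)^1 = +1.
Ram(-115661, 1764763) = {2, 7, 31, 41}; no ℚ_2-point on the conic.

[2, 7, 31, 41]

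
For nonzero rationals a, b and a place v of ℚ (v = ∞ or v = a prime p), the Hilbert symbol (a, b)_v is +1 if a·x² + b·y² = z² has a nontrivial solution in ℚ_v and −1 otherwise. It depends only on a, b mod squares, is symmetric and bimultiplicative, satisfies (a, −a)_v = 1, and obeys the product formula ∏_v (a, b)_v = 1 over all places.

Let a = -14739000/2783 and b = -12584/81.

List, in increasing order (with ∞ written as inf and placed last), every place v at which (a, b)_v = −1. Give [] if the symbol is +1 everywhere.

[23, inf]

(a, b) ≡ (-11730, -26) mod (ℚ^×)²; places V = {2, 3, 5, 11, 13, 17, 23, ∞}.
(a,b)_11: α=-2, u≡10; β=2, v≡7 (mod 11); (10|11)=-1, (7|11)=-1; sign (−1)^0·-1^2·-1^-2 = +1.
(a,b)_23: α=-1, u≡15; β=0, v≡17 (mod 23); (15|23)=-1, (17|23)=-1; sign (−1)^0·-1^0·-1^-1 = -1.
(a,b)_2: α=3, β=3; u≡7, v≡3 (mod 8); ε(u)ε(v)=1·1, αω(v)=3·1, βω(u)=3·0; sum ≡ 0  ⇒  +1.
(a,b)_17: α=3, u≡5; β=0, v≡1 (mod 17); (5|17)=-1, (1|17)=+1; sign (−1)^0·-1^0·+1^3 = +1.
(a,b)_5: α=3, u≡1; β=0, v≡1 (mod 5); (1|5)=+1, (1|5)=+1; sign (−1)^0·+1^0·+1^3 = +1.
(a,b)_13: α=0, u≡10; β=1, v≡11 (mod 13); (10|13)=+1, (11|13)=-1; sign (−1)^0·+1^1·-1^0 = +1.
(a,b)_∞: sgn(-11730)=−, sgn(-26)=−, so -1.
(a,b)_3: α=1, u≡2; β=-4, v≡1 (mod 3); (2|3)=-1, (1|3)=+1; sign (−1)^0·-1^-4·+1^1 = +1.
(-11730, -26 / ℚ) ramifies at {23, ∞}: a division algebra.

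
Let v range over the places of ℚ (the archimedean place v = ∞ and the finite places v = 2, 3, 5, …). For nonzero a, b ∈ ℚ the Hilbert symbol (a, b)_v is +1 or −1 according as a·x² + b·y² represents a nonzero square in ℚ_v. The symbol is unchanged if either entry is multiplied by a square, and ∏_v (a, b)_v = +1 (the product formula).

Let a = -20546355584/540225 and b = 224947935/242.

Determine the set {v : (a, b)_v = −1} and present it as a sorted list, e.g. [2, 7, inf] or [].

(a, b) ≡ (-1110854, 5554270) mod (ℚ^×)²; places V = {2, 3, 5, 7, 11, 17, 19, 23, 31, 41, ∞}.
(a,b)_11: α=0, u≡1; β=-2, v≡7 (mod 11); (1|11)=+1, (7|11)=-1; sign (−1)^0·+1^-2·-1^0 = +1.
(a,b)_31: α=1, u≡7; β=1, v≡21 (mod 31); (7|31)=+1, (21|31)=-1; sign (−1)^1·+1^1·-1^1 = +1.
(a,b)_5: α=-2, u≡4; β=1, v≡1 (mod 5); (4|5)=+1, (1|5)=+1; sign (−1)^0·+1^1·+1^-2 = +1.
(a,b)_41: α=1, u≡13; β=1, v≡11 (mod 41); (13|41)=-1, (11|41)=-1; sign (−1)^0·-1^1·-1^1 = +1.
(a,b)_3: α=-2, u≡1; β=4, v≡1 (mod 3); (1|3)=+1, (1|3)=+1; sign (−1)^0·+1^4·+1^-2 = +1.
(a,b)_2: α=7, β=-1; u≡5, v≡7 (mod 8); ε(u)ε(v)=0·1, αω(v)=7·0, βω(u)=-1·1; sum ≡ 1  ⇒  -1.
(a,b)_23: α=1, u≡8; β=1, v≡18 (mod 23); (8|23)=+1, (18|23)=+1; sign (−1)^1·+1^1·+1^1 = -1.
(a,b)_∞: sgn(-1110854)=−, sgn(5554270)=+, so +1.
(a,b)_17: α=2, u≡10; β=0, v≡2 (mod 17); (10|17)=-1, (2|17)=+1; sign (−1)^0·-1^0·+1^2 = +1.
(a,b)_7: α=-4, u≡1; β=0, v≡4 (mod 7); (1|7)=+1, (4|7)=+1; sign (−1)^0·+1^0·+1^-4 = +1.
(a,b)_19: α=1, u≡4; β=1, v≡2 (mod 19); (4|19)=+1, (2|19)=-1; sign (−1)^1·+1^1·-1^1 = +1.
(-1110854, 5554270 / ℚ) ramifies at {2, 23}: a division algebra.

[2, 23]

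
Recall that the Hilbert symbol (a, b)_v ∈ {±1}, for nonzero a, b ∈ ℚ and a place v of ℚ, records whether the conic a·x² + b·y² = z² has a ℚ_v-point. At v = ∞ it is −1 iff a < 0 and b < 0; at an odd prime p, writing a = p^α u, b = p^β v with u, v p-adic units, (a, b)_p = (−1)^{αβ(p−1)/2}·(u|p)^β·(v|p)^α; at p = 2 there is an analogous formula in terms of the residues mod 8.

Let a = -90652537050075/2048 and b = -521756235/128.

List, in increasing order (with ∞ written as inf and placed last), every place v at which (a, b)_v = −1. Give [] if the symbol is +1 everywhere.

Mod squares: a ≡ -6006, b ≡ -70. Check v ∈ {∞, 2, 3, 5, 7, 11, 13}.
v=∞: -6006 < 0 and -70 < 0  ⇒  (a,b)_∞ = -1.
v=5: a=5^2·(≡4), b=5^1·(≡1) mod 5; (4|5)=+1, (1|5)=+1; (−1)^{2·1·2}·(+1)^1·(+1)^2 = +1.
v=13: a=13^3·(≡6), b=13^2·(≡5) mod 13; (6|13)=-1, (5|13)=-1; (−1)^{3·2·6}·(-1)^2·(-1)^3 = -1.
v=3: a=3^11·(≡2), b=3^6·(≡2) mod 3; (2|3)=-1, (2|3)=-1; (−1)^{11·6·1}·(-1)^6·(-1)^11 = -1.
v=7: a=7^1·(≡5), b=7^1·(≡2) mod 7; (5|7)=-1, (2|7)=+1; (−1)^{1·1·3}·(-1)^1·(+1)^1 = +1.
v=11: a=11^3·(≡1), b=11^2·(≡6) mod 11; (1|11)=+1, (6|11)=-1; (−1)^{3·2·5}·(+1)^2·(-1)^3 = -1.
v=2: v_2(a)=-11, v_2(b)=-7; units ≡ 5, 5 (mod 8); ε·ε+αω+βω = 0·0+-11·1+-7·1 ≡ 0  ⇒  (a,b)_2 = +1.
|Ram(-6006, -70)| = 4, even; anisotropic at {3, 11, 13, ∞}.

[3, 11, 13, inf]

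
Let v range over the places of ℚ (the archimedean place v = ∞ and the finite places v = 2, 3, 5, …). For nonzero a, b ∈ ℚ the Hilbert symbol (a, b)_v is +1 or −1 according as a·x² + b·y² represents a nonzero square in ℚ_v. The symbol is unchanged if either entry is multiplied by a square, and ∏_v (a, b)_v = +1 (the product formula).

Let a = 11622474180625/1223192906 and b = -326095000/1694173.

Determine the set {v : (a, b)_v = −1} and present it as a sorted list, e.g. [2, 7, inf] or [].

[2, 13]

Mod squares: a ≡ 26, b ≡ -286. Check v ∈ {∞, 2, 5, 7, 11, 13, 19, 23}.
v=11: a=11^4·(≡5), b=11^3·(≡10) mod 11; (5|11)=+1, (10|11)=-1; (−1)^{4·3·5}·(+1)^3·(-1)^4 = +1.
v=7: a=7^4·(≡5), b=7^2·(≡1) mod 7; (5|7)=-1, (1|7)=+1; (−1)^{4·2·3}·(-1)^2·(+1)^4 = +1.
v=13: a=13^-1·(≡2), b=13^-1·(≡9) mod 13; (2|13)=-1, (9|13)=+1; (−1)^{-1·-1·6}·(-1)^-1·(+1)^-1 = -1.
v=19: a=19^-6·(≡9), b=19^-4·(≡15) mod 19; (9|19)=+1, (15|19)=-1; (−1)^{-6·-4·9}·(+1)^-4·(-1)^-6 = +1.
v=∞: 26 > 0 and -286 < 0  ⇒  (a,b)_∞ = +1.
v=23: a=23^2·(≡9), b=23^0·(≡18) mod 23; (9|23)=+1, (18|23)=+1; (−1)^{2·0·11}·(+1)^0·(+1)^2 = +1.
v=5: a=5^4·(≡4), b=5^4·(≡1) mod 5; (4|5)=+1, (1|5)=+1; (−1)^{4·4·2}·(+1)^4·(+1)^4 = +1.
v=2: v_2(a)=-1, v_2(b)=3; units ≡ 5, 1 (mod 8); ε·ε+αω+βω = 0·0+-1·0+3·1 ≡ 1  ⇒  (a,b)_2 = -1.
(26, -286 / ℚ) ramifies at {2, 13}: a division algebra.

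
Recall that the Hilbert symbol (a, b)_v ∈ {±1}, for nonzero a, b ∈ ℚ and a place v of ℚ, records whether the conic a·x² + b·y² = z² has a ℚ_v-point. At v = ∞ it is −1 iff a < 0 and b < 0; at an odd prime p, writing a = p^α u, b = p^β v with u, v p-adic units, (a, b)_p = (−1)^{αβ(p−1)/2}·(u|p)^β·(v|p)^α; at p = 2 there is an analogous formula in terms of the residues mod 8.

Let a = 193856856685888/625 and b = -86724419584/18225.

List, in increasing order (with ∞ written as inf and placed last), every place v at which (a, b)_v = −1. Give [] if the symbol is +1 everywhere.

[2, 19]

(a, b) ≡ (37, -15466) mod (ℚ^×)²; places V = {2, 3, 5, 11, 19, 37, ∞}.
(a,b)_11: α=2, u≡9; β=1, v≡2 (mod 11); (9|11)=+1, (2|11)=-1; sign (−1)^0·+1^1·-1^2 = +1.
(a,b)_19: α=2, u≡15; β=1, v≡13 (mod 19); (15|19)=-1, (13|19)=-1; sign (−1)^0·-1^1·-1^2 = -1.
(a,b)_37: α=5, u≡34; β=3, v≡4 (mod 37); (34|37)=+1, (4|37)=+1; sign (−1)^0·+1^3·+1^5 = +1.
(a,b)_3: α=0, u≡1; β=-6, v≡2 (mod 3); (1|3)=+1, (2|3)=-1; sign (−1)^0·+1^-6·-1^0 = +1.
(a,b)_5: α=-4, u≡3; β=-2, v≡4 (mod 5); (3|5)=-1, (4|5)=+1; sign (−1)^0·-1^-2·+1^-4 = +1.
(a,b)_∞: sgn(37)=+, sgn(-15466)=−, so +1.
(a,b)_2: α=6, β=13; u≡5, v≡3 (mod 8); ε(u)ε(v)=0·1, αω(v)=6·1, βω(u)=13·1; sum ≡ 1  ⇒  -1.
(37, -15466 / ℚ) ramifies at {2, 19}: a division algebra.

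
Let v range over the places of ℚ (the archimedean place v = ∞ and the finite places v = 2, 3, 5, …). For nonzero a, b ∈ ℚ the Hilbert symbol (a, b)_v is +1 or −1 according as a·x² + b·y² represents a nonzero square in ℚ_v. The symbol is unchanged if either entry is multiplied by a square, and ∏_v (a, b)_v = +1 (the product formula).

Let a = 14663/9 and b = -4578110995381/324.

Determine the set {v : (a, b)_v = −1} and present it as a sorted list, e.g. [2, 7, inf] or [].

[2, 7, 11, 31, 43, 47]

(a, b) ≡ (14663, -325381) mod (ℚ^×)²; places V = {2, 3, 7, 11, 23, 31, 43, 47, ∞}.
(a,b)_2: α=0, β=-2; u≡7, v≡3 (mod 8); ε(u)ε(v)=1·1, αω(v)=0·1, βω(u)=-2·0; sum ≡ 1  ⇒  -1.
(a,b)_43: α=1, u≡14; β=1, v≡38 (mod 43); (14|43)=+1, (38|43)=+1; sign (−1)^1·+1^1·+1^1 = -1.
(a,b)_47: α=0, u≡26; β=1, v≡20 (mod 47); (26|47)=-1, (20|47)=-1; sign (−1)^0·-1^1·-1^0 = -1.
(a,b)_∞: sgn(14663)=+, sgn(-325381)=−, so +1.
(a,b)_3: α=-2, u≡2; β=-4, v≡2 (mod 3); (2|3)=-1, (2|3)=-1; sign (−1)^0·-1^-4·-1^-2 = +1.
(a,b)_7: α=0, u≡6; β=1, v≡2 (mod 7); (6|7)=-1, (2|7)=+1; sign (−1)^0·-1^1·+1^0 = -1.
(a,b)_23: α=0, u≡9; β=1, v≡19 (mod 23); (9|23)=+1, (19|23)=-1; sign (−1)^0·+1^1·-1^0 = +1.
(a,b)_11: α=1, u≡10; β=4, v≡8 (mod 11); (10|11)=-1, (8|11)=-1; sign (−1)^0·-1^4·-1^1 = -1.
(a,b)_31: α=1, u≡25; β=2, v≡30 (mod 31); (25|31)=+1, (30|31)=-1; sign (−1)^0·+1^2·-1^1 = -1.
Ram(14663, -325381) = {2, 7, 11, 31, 43, 47}; no ℚ_2-point on the conic.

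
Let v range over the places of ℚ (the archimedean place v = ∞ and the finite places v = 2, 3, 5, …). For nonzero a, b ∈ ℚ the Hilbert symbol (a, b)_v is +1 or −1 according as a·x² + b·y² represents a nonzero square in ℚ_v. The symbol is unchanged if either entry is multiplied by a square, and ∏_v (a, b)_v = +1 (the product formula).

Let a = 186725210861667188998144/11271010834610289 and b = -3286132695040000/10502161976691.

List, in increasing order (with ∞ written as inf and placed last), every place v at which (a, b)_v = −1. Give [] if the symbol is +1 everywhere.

(a, b) ≡ (106, -11) mod (ℚ^×)²; places V = {2, 3, 5, 7, 11, 13, 17, 23, 53, ∞}.
(a,b)_∞: sgn(106)=+, sgn(-11)=−, so +1.
(a,b)_23: α=0, u≡17; β=-2, v≡6 (mod 23); (17|23)=-1, (6|23)=+1; sign (−1)^0·-1^-2·+1^0 = +1.
(a,b)_5: α=0, u≡1; β=4, v≡1 (mod 5); (1|5)=+1, (1|5)=+1; sign (−1)^0·+1^4·+1^0 = +1.
(a,b)_17: α=-6, u≡15; β=-4, v≡5 (mod 17); (15|17)=+1, (5|17)=-1; sign (−1)^0·+1^-4·-1^-6 = +1.
(a,b)_2: α=31, β=16; u≡5, v≡5 (mod 8); ε(u)ε(v)=0·0, αω(v)=31·1, βω(u)=16·1; sum ≡ 1  ⇒  -1.
(a,b)_11: α=2, u≡8; β=-1, v≡8 (mod 11); (8|11)=-1, (8|11)=-1; sign (−1)^0·-1^-1·-1^2 = -1.
(a,b)_13: α=6, u≡2; β=4, v≡11 (mod 13); (2|13)=-1, (11|13)=-1; sign (−1)^0·-1^4·-1^6 = +1.
(a,b)_7: α=-8, u≡1; β=-4, v≡3 (mod 7); (1|7)=+1, (3|7)=-1; sign (−1)^0·+1^-4·-1^-8 = +1.
(a,b)_3: α=-4, u≡1; β=-2, v≡1 (mod 3); (1|3)=+1, (1|3)=+1; sign (−1)^0·+1^-2·+1^-4 = +1.
(a,b)_53: α=3, u≡27; β=2, v≡44 (mod 53); (27|53)=-1, (44|53)=+1; sign (−1)^0·-1^2·+1^3 = +1.
|Ram(106, -11)| = 2, even; anisotropic at {2, 11}.

[2, 11]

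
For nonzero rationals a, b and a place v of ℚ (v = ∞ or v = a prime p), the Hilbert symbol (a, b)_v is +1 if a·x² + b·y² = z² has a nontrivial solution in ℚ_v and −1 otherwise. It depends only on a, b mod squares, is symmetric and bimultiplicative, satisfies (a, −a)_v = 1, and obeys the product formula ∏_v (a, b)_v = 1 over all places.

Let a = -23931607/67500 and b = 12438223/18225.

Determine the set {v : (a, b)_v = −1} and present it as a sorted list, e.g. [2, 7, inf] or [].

[2, 7]

Mod squares: a ≡ -21, b ≡ 7. Check v ∈ {∞, 2, 3, 5, 7, 31, 43}.
v=∞: -21 < 0 and 7 > 0  ⇒  (a,b)_∞ = +1.
v=43: a=43^4·(≡5), b=43^2·(≡28) mod 43; (5|43)=-1, (28|43)=-1; (−1)^{4·2·21}·(-1)^2·(-1)^4 = +1.
v=2: v_2(a)=-2, v_2(b)=0; units ≡ 3, 7 (mod 8); ε·ε+αω+βω = 1·1+-2·0+0·1 ≡ 1  ⇒  (a,b)_2 = -1.
v=7: a=7^1·(≡1), b=7^1·(≡4) mod 7; (1|7)=+1, (4|7)=+1; (−1)^{1·1·3}·(+1)^1·(+1)^1 = -1.
v=5: a=5^-4·(≡1), b=5^-2·(≡2) mod 5; (1|5)=+1, (2|5)=-1; (−1)^{-4·-2·2}·(+1)^-2·(-1)^-4 = +1.
v=31: a=31^0·(≡4), b=31^2·(≡5) mod 31; (4|31)=+1, (5|31)=+1; (−1)^{0·2·15}·(+1)^2·(+1)^0 = +1.
v=3: a=3^-3·(≡2), b=3^-6·(≡1) mod 3; (2|3)=-1, (1|3)=+1; (−1)^{-3·-6·1}·(-1)^-6·(+1)^-3 = +1.
(-21, 7 / ℚ) ramifies at {2, 7}: a division algebra.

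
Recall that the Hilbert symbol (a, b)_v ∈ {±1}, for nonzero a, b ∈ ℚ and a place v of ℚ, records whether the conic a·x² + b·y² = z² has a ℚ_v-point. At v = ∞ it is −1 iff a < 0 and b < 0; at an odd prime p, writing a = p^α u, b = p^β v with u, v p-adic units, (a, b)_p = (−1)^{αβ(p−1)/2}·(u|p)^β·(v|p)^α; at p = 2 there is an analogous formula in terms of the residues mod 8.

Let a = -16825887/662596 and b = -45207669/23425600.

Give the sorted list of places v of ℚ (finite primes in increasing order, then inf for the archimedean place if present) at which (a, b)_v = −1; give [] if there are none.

(a, b) ≡ (-247, -741) mod (ℚ^×)²; places V = {2, 3, 5, 11, 13, 19, 29, 37, ∞}.
(a,b)_5: α=0, u≡3; β=-2, v≡4 (mod 5); (3|5)=-1, (4|5)=+1; sign (−1)^0·-1^-2·+1^0 = +1.
(a,b)_19: α=1, u≡4; β=3, v≡13 (mod 19); (4|19)=+1, (13|19)=-1; sign (−1)^1·+1^3·-1^1 = +1.
(a,b)_2: α=-2, β=-6; u≡1, v≡3 (mod 8); ε(u)ε(v)=0·1, αω(v)=-2·1, βω(u)=-6·0; sum ≡ 0  ⇒  +1.
(a,b)_29: α=2, u≡8; β=0, v≡6 (mod 29); (8|29)=-1, (6|29)=+1; sign (−1)^0·-1^0·+1^2 = +1.
(a,b)_37: α=-2, u≡16; β=0, v≡25 (mod 37); (16|37)=+1, (25|37)=+1; sign (−1)^0·+1^0·+1^-2 = +1.
(a,b)_3: α=4, u≡2; β=1, v≡2 (mod 3); (2|3)=-1, (2|3)=-1; sign (−1)^0·-1^1·-1^4 = -1.
(a,b)_13: α=1, u≡6; β=3, v≡5 (mod 13); (6|13)=-1, (5|13)=-1; sign (−1)^0·-1^3·-1^1 = +1.
(a,b)_11: α=-2, u≡6; β=-4, v≡2 (mod 11); (6|11)=-1, (2|11)=-1; sign (−1)^0·-1^-4·-1^-2 = +1.
(a,b)_∞: sgn(-247)=−, sgn(-741)=−, so -1.
|Ram(-247, -741)| = 2, even; anisotropic at {3, ∞}.

[3, inf]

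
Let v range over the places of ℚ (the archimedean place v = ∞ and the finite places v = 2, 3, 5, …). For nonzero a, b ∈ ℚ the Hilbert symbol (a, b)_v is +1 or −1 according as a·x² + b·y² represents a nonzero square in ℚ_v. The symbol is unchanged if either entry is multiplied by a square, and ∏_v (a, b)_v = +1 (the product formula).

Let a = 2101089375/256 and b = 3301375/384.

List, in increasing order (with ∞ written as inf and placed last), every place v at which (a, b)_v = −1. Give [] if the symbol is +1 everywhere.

[5, 11]

(a, b) ≡ (7, 330) mod (ℚ^×)²; places V = {2, 3, 5, 7, 11, ∞}.
(a,b)_11: α=2, u≡2; β=1, v≡10 (mod 11); (2|11)=-1, (10|11)=-1; sign (−1)^0·-1^1·-1^2 = -1.
(a,b)_7: α=3, u≡4; β=4, v≡4 (mod 7); (4|7)=+1, (4|7)=+1; sign (−1)^0·+1^4·+1^3 = +1.
(a,b)_3: α=4, u≡1; β=-1, v≡2 (mod 3); (1|3)=+1, (2|3)=-1; sign (−1)^0·+1^-1·-1^4 = +1.
(a,b)_5: α=4, u≡3; β=3, v≡4 (mod 5); (3|5)=-1, (4|5)=+1; sign (−1)^0·-1^3·+1^4 = -1.
(a,b)_∞: sgn(7)=+, sgn(330)=+, so +1.
(a,b)_2: α=-8, β=-7; u≡7, v≡5 (mod 8); ε(u)ε(v)=1·0, αω(v)=-8·1, βω(u)=-7·0; sum ≡ 0  ⇒  +1.
Ram(7, 330) = {5, 11}; no ℚ_5-point on the conic.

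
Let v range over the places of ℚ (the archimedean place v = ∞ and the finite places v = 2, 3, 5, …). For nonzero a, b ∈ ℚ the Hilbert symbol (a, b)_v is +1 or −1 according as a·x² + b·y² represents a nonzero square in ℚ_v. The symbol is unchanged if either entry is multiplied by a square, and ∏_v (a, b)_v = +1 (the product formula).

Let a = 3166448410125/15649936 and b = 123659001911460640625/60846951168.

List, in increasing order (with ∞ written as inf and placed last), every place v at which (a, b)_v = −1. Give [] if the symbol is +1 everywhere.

[3, 5, 7, 13]

(a, b) ≡ (5, 3003) mod (ℚ^×)²; places V = {2, 3, 5, 7, 11, 13, 23, 43, 53, ∞}.
(a,b)_2: α=-4, β=-8; u≡5, v≡3 (mod 8); ε(u)ε(v)=0·1, αω(v)=-4·1, βω(u)=-8·1; sum ≡ 0  ⇒  +1.
(a,b)_5: α=3, u≡1; β=6, v≡2 (mod 5); (1|5)=+1, (2|5)=-1; sign (−1)^0·+1^6·-1^3 = -1.
(a,b)_11: α=2, u≡4; β=3, v≡5 (mod 11); (4|11)=+1, (5|11)=+1; sign (−1)^0·+1^3·+1^2 = +1.
(a,b)_3: α=2, u≡2; β=-5, v≡2 (mod 3); (2|3)=-1, (2|3)=-1; sign (−1)^0·-1^-5·-1^2 = -1.
(a,b)_43: α=-2, u≡5; β=-2, v≡35 (mod 43); (5|43)=-1, (35|43)=+1; sign (−1)^0·-1^-2·+1^-2 = +1.
(a,b)_13: α=2, u≡11; β=3, v≡9 (mod 13); (11|13)=-1, (9|13)=+1; sign (−1)^0·-1^3·+1^2 = -1.
(a,b)_23: α=-2, u≡17; β=-2, v≡13 (mod 23); (17|23)=-1, (13|23)=+1; sign (−1)^0·-1^-2·+1^-2 = +1.
(a,b)_∞: sgn(5)=+, sgn(3003)=+, so +1.
(a,b)_53: α=2, u≡31; β=4, v≡50 (mod 53); (31|53)=-1, (50|53)=-1; sign (−1)^0·-1^4·-1^2 = +1.
(a,b)_7: α=2, u≡6; β=3, v≡1 (mod 7); (6|7)=-1, (1|7)=+1; sign (−1)^0·-1^3·+1^2 = -1.
Ram(5, 3003) = {3, 5, 7, 13}; no ℚ_3-point on the conic.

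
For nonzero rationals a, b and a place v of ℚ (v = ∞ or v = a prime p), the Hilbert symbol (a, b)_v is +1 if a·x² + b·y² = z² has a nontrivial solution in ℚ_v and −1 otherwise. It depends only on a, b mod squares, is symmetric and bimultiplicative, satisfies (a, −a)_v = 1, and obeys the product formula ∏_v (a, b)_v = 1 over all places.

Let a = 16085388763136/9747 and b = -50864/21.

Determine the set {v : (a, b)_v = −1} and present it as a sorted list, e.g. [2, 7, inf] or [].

Mod squares: a ≡ 16422, b ≡ -231. Check v ∈ {∞, 2, 3, 7, 11, 17, 19, 23}.
v=17: a=17^1·(≡10), b=17^2·(≡7) mod 17; (10|17)=-1, (7|17)=-1; (−1)^{1·2·8}·(-1)^2·(-1)^1 = -1.
v=7: a=7^3·(≡2), b=7^-1·(≡4) mod 7; (2|7)=+1, (4|7)=+1; (−1)^{3·-1·3}·(+1)^-1·(+1)^3 = -1.
v=19: a=19^-2·(≡5), b=19^0·(≡9) mod 19; (5|19)=+1, (9|19)=+1; (−1)^{-2·0·9}·(+1)^0·(+1)^-2 = +1.
v=23: a=23^1·(≡4), b=23^0·(≡17) mod 23; (4|23)=+1, (17|23)=-1; (−1)^{1·0·11}·(+1)^0·(-1)^1 = -1.
v=3: a=3^-3·(≡2), b=3^-1·(≡1) mod 3; (2|3)=-1, (1|3)=+1; (−1)^{-3·-1·1}·(-1)^-1·(+1)^-3 = +1.
v=11: a=11^4·(≡8), b=11^1·(≡4) mod 11; (8|11)=-1, (4|11)=+1; (−1)^{4·1·5}·(-1)^1·(+1)^4 = -1.
v=2: v_2(a)=13, v_2(b)=4; units ≡ 3, 1 (mod 8); ε·ε+αω+βω = 1·0+13·0+4·1 ≡ 0  ⇒  (a,b)_2 = +1.
v=∞: 16422 > 0 and -231 < 0  ⇒  (a,b)_∞ = +1.
|Ram(16422, -231)| = 4, even; anisotropic at {7, 11, 17, 23}.

[7, 11, 17, 23]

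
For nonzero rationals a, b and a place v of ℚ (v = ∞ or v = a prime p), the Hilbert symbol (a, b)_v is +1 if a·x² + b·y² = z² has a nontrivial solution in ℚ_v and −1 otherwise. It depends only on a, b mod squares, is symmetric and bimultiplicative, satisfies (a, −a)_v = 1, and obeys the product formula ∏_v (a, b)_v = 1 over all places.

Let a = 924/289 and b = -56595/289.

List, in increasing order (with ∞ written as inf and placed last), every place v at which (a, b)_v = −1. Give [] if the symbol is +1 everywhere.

[3, 7]

(a, b) ≡ (231, -1155) mod (ℚ^×)²; places V = {2, 3, 5, 7, 11, 17, ∞}.
(a,b)_11: α=1, u≡6; β=1, v≡1 (mod 11); (6|11)=-1, (1|11)=+1; sign (−1)^1·-1^1·+1^1 = +1.
(a,b)_3: α=1, u≡2; β=1, v≡2 (mod 3); (2|3)=-1, (2|3)=-1; sign (−1)^1·-1^1·-1^1 = -1.
(a,b)_2: α=2, β=0; u≡7, v≡5 (mod 8); ε(u)ε(v)=1·0, αω(v)=2·1, βω(u)=0·0; sum ≡ 0  ⇒  +1.
(a,b)_∞: sgn(231)=+, sgn(-1155)=−, so +1.
(a,b)_5: α=0, u≡1; β=1, v≡4 (mod 5); (1|5)=+1, (4|5)=+1; sign (−1)^0·+1^1·+1^0 = +1.
(a,b)_17: α=-2, u≡6; β=-2, v≡15 (mod 17); (6|17)=-1, (15|17)=+1; sign (−1)^0·-1^-2·+1^-2 = +1.
(a,b)_7: α=1, u≡3; β=3, v≡5 (mod 7); (3|7)=-1, (5|7)=-1; sign (−1)^1·-1^3·-1^1 = -1.
(231, -1155 / ℚ) ramifies at {3, 7}: a division algebra.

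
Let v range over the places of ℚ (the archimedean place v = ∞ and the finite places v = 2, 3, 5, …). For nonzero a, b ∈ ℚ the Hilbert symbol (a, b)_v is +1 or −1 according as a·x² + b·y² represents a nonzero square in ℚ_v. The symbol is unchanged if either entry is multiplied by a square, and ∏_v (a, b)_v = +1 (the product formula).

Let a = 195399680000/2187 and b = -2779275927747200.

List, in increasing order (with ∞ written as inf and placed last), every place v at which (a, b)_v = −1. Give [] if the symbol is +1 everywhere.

(a, b) ≡ (57246, -19082) mod (ℚ^×)²; places V = {2, 3, 5, 7, 29, 47, ∞}.
(a,b)_∞: sgn(57246)=+, sgn(-19082)=−, so +1.
(a,b)_47: α=1, u≡38; β=3, v≡36 (mod 47); (38|47)=-1, (36|47)=+1; sign (−1)^1·-1^3·+1^1 = +1.
(a,b)_5: α=4, u≡4; β=2, v≡2 (mod 5); (4|5)=+1, (2|5)=-1; sign (−1)^0·+1^2·-1^4 = +1.
(a,b)_2: α=15, β=7; u≡7, v≡3 (mod 8); ε(u)ε(v)=1·1, αω(v)=15·1, βω(u)=7·0; sum ≡ 0  ⇒  +1.
(a,b)_7: α=1, u≡1; β=3, v≡1 (mod 7); (1|7)=+1, (1|7)=+1; sign (−1)^1·+1^3·+1^1 = -1.
(a,b)_3: α=-7, u≡2; β=0, v≡1 (mod 3); (2|3)=-1, (1|3)=+1; sign (−1)^0·-1^0·+1^-7 = +1.
(a,b)_29: α=1, u≡12; β=3, v≡5 (mod 29); (12|29)=-1, (5|29)=+1; sign (−1)^0·-1^3·+1^1 = -1.
|Ram(57246, -19082)| = 2, even; anisotropic at {7, 29}.

[7, 29]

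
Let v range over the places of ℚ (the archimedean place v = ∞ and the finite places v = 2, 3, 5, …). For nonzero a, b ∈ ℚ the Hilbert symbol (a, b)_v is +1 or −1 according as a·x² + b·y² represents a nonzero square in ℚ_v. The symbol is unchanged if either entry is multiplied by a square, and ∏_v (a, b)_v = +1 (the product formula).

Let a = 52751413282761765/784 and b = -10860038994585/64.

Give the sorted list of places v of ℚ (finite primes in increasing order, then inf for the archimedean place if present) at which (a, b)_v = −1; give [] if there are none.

[3, 11, 19, 31]

Mod squares: a ≡ 285, b ≡ -97185. Check v ∈ {∞, 2, 3, 5, 7, 11, 13, 19, 31}.
v=13: a=13^2·(≡1), b=13^0·(≡1) mod 13; (1|13)=+1, (1|13)=+1; (−1)^{2·0·6}·(+1)^0·(+1)^2 = +1.
v=11: a=11^4·(≡10), b=11^3·(≡5) mod 11; (10|11)=-1, (5|11)=+1; (−1)^{4·3·5}·(-1)^3·(+1)^4 = -1.
v=7: a=7^-2·(≡6), b=7^0·(≡3) mod 7; (6|7)=-1, (3|7)=-1; (−1)^{-2·0·3}·(-1)^0·(-1)^-2 = +1.
v=31: a=31^4·(≡15), b=31^5·(≡6) mod 31; (15|31)=-1, (6|31)=-1; (−1)^{4·5·15}·(-1)^5·(-1)^4 = -1.
v=2: v_2(a)=-4, v_2(b)=-6; units ≡ 5, 7 (mod 8); ε·ε+αω+βω = 0·1+-4·0+-6·1 ≡ 0  ⇒  (a,b)_2 = +1.
v=5: a=5^1·(≡2), b=5^1·(≡2) mod 5; (2|5)=-1, (2|5)=-1; (−1)^{1·1·2}·(-1)^1·(-1)^1 = +1.
v=∞: 285 > 0 and -97185 < 0  ⇒  (a,b)_∞ = +1.
v=3: a=3^5·(≡2), b=3^1·(≡2) mod 3; (2|3)=-1, (2|3)=-1; (−1)^{5·1·1}·(-1)^1·(-1)^5 = -1.
v=19: a=19^1·(≡8), b=19^1·(≡10) mod 19; (8|19)=-1, (10|19)=-1; (−1)^{1·1·9}·(-1)^1·(-1)^1 = -1.
|Ram(285, -97185)| = 4, even; anisotropic at {3, 11, 19, 31}.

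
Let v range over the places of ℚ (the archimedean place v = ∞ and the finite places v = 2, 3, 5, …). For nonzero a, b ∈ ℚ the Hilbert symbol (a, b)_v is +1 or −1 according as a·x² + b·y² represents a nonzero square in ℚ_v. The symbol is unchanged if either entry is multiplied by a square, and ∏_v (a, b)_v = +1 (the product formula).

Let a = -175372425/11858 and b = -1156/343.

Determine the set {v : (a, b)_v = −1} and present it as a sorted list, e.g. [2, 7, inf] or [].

Mod squares: a ≡ -5394, b ≡ -7. Check v ∈ {∞, 2, 3, 5, 7, 11, 17, 29, 31}.
v=31: a=31^1·(≡30), b=31^0·(≡11) mod 31; (30|31)=-1, (11|31)=-1; (−1)^{1·0·15}·(-1)^0·(-1)^1 = -1.
v=29: a=29^1·(≡14), b=29^0·(≡5) mod 29; (14|29)=-1, (5|29)=+1; (−1)^{1·0·14}·(-1)^0·(+1)^1 = +1.
v=3: a=3^3·(≡2), b=3^0·(≡2) mod 3; (2|3)=-1, (2|3)=-1; (−1)^{3·0·1}·(-1)^0·(-1)^3 = -1.
v=5: a=5^2·(≡1), b=5^0·(≡3) mod 5; (1|5)=+1, (3|5)=-1; (−1)^{2·0·2}·(+1)^0·(-1)^2 = +1.
v=∞: -5394 < 0 and -7 < 0  ⇒  (a,b)_∞ = -1.
v=17: a=17^2·(≡14), b=17^2·(≡10) mod 17; (14|17)=-1, (10|17)=-1; (−1)^{2·2·8}·(-1)^2·(-1)^2 = +1.
v=11: a=11^-2·(≡8), b=11^0·(≡5) mod 11; (8|11)=-1, (5|11)=+1; (−1)^{-2·0·5}·(-1)^0·(+1)^-2 = +1.
v=7: a=7^-2·(≡6), b=7^-3·(≡6) mod 7; (6|7)=-1, (6|7)=-1; (−1)^{-2·-3·3}·(-1)^-3·(-1)^-2 = -1.
v=2: v_2(a)=-1, v_2(b)=2; units ≡ 7, 1 (mod 8); ε·ε+αω+βω = 1·0+-1·0+2·0 ≡ 0  ⇒  (a,b)_2 = +1.
Ram(-5394, -7) = {3, 7, 31, ∞}; no ℚ_3-point on the conic.

[3, 7, 31, inf]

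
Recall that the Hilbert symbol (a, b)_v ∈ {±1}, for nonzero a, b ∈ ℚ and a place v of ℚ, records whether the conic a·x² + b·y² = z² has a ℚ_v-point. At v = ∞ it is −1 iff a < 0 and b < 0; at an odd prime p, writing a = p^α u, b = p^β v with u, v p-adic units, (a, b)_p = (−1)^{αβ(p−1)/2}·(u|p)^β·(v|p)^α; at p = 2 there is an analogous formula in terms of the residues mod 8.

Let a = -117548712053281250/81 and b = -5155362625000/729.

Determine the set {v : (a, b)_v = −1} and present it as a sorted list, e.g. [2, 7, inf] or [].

[5, 7, 17, 19, 29, inf]

Mod squares: a ≡ -22610, b ≡ -285418. Check v ∈ {∞, 2, 3, 5, 7, 17, 19, 29, 37}.
v=29: a=29^2·(≡27), b=29^1·(≡21) mod 29; (27|29)=-1, (21|29)=-1; (−1)^{2·1·14}·(-1)^1·(-1)^2 = -1.
v=∞: -22610 < 0 and -285418 < 0  ⇒  (a,b)_∞ = -1.
v=37: a=37^2·(≡3), b=37^1·(≡14) mod 37; (3|37)=+1, (14|37)=-1; (−1)^{2·1·18}·(+1)^1·(-1)^2 = +1.
v=19: a=19^1·(≡6), b=19^1·(≡17) mod 19; (6|19)=+1, (17|19)=+1; (−1)^{1·1·9}·(+1)^1·(+1)^1 = -1.
v=2: v_2(a)=1, v_2(b)=3; units ≡ 7, 3 (mod 8); ε·ε+αω+βω = 1·1+1·1+3·0 ≡ 0  ⇒  (a,b)_2 = +1.
v=3: a=3^-4·(≡1), b=3^-6·(≡2) mod 3; (1|3)=+1, (2|3)=-1; (−1)^{-4·-6·1}·(+1)^-6·(-1)^-4 = +1.
v=7: a=7^1·(≡1), b=7^1·(≡1) mod 7; (1|7)=+1, (1|7)=+1; (−1)^{1·1·3}·(+1)^1·(+1)^1 = -1.
v=17: a=17^3·(≡8), b=17^2·(≡3) mod 17; (8|17)=+1, (3|17)=-1; (−1)^{3·2·8}·(+1)^2·(-1)^3 = -1.
v=5: a=5^7·(≡3), b=5^6·(≡3) mod 5; (3|5)=-1, (3|5)=-1; (−1)^{7·6·2}·(-1)^6·(-1)^7 = -1.
|Ram(-22610, -285418)| = 6, even; anisotropic at {5, 7, 17, 19, 29, ∞}.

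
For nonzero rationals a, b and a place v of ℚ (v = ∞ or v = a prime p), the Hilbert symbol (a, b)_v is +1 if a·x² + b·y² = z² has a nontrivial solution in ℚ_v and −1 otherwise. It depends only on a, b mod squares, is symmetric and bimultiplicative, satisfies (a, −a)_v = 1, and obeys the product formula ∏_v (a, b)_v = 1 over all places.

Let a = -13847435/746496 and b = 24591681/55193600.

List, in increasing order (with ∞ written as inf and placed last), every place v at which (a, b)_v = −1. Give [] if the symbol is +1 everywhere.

Mod squares: a ≡ -35, b ≡ 11. Check v ∈ {∞, 2, 3, 5, 7, 11, 17, 19, 29, 37}.
v=5: a=5^1·(≡3), b=5^-2·(≡4) mod 5; (3|5)=-1, (4|5)=+1; (−1)^{1·-2·2}·(-1)^-2·(+1)^1 = +1.
v=∞: -35 < 0 and 11 > 0  ⇒  (a,b)_∞ = +1.
v=3: a=3^-6·(≡1), b=3^4·(≡2) mod 3; (1|3)=+1, (2|3)=-1; (−1)^{-6·4·1}·(+1)^4·(-1)^-6 = +1.
v=11: a=11^0·(≡1), b=11^-1·(≡3) mod 11; (1|11)=+1, (3|11)=+1; (−1)^{0·-1·5}·(+1)^-1·(+1)^0 = +1.
v=17: a=17^2·(≡16), b=17^0·(≡7) mod 17; (16|17)=+1, (7|17)=-1; (−1)^{2·0·8}·(+1)^0·(-1)^2 = +1.
v=19: a=19^0·(≡10), b=19^2·(≡1) mod 19; (10|19)=-1, (1|19)=+1; (−1)^{0·2·9}·(-1)^2·(+1)^0 = +1.
v=29: a=29^0·(≡1), b=29^2·(≡21) mod 29; (1|29)=+1, (21|29)=-1; (−1)^{0·2·14}·(+1)^2·(-1)^0 = +1.
v=37: a=37^2·(≡24), b=37^0·(≡12) mod 37; (24|37)=-1, (12|37)=+1; (−1)^{2·0·18}·(-1)^0·(+1)^2 = +1.
v=2: v_2(a)=-10, v_2(b)=-12; units ≡ 5, 3 (mod 8); ε·ε+αω+βω = 0·1+-10·1+-12·1 ≡ 0  ⇒  (a,b)_2 = +1.
v=7: a=7^1·(≡1), b=7^-2·(≡1) mod 7; (1|7)=+1, (1|7)=+1; (−1)^{1·-2·3}·(+1)^-2·(+1)^1 = +1.
Ram(a, b) = ∅: the form -35·x² + 11·y² − z² is isotropic over every ℚ_v, so by Hasse–Minkowski it is isotropic over ℚ.

[]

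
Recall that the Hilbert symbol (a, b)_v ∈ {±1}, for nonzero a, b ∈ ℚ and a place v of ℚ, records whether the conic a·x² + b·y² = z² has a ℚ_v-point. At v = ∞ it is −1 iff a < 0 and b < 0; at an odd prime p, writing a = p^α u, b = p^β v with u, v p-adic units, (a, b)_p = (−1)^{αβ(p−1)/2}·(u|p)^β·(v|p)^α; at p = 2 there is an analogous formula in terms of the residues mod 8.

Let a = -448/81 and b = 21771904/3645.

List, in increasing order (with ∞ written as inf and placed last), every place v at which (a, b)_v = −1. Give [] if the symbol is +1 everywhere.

(a, b) ≡ (-7, 770) mod (ℚ^×)²; places V = {2, 3, 5, 7, 11, 47, ∞}.
(a,b)_5: α=0, u≡2; β=-1, v≡1 (mod 5); (2|5)=-1, (1|5)=+1; sign (−1)^0·-1^-1·+1^0 = -1.
(a,b)_7: α=1, u≡5; β=1, v≡5 (mod 7); (5|7)=-1, (5|7)=-1; sign (−1)^1·-1^1·-1^1 = -1.
(a,b)_47: α=0, u≡20; β=2, v≡32 (mod 47); (20|47)=-1, (32|47)=+1; sign (−1)^0·-1^2·+1^0 = +1.
(a,b)_2: α=6, β=7; u≡1, v≡1 (mod 8); ε(u)ε(v)=0·0, αω(v)=6·0, βω(u)=7·0; sum ≡ 0  ⇒  +1.
(a,b)_3: α=-4, u≡2; β=-6, v≡2 (mod 3); (2|3)=-1, (2|3)=-1; sign (−1)^0·-1^-6·-1^-4 = +1.
(a,b)_11: α=0, u≡9; β=1, v≡3 (mod 11); (9|11)=+1, (3|11)=+1; sign (−1)^0·+1^1·+1^0 = +1.
(a,b)_∞: sgn(-7)=−, sgn(770)=+, so +1.
|Ram(-7, 770)| = 2, even; anisotropic at {5, 7}.

[5, 7]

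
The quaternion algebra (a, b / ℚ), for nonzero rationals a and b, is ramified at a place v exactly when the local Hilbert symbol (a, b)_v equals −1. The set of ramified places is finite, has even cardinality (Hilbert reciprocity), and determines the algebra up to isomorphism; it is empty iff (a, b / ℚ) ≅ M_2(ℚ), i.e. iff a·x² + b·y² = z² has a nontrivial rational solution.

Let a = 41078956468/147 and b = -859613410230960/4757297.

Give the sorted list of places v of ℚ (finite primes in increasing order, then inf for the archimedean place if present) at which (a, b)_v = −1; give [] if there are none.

[3, 17]

(a, b) ≡ (17391, -86955) mod (ℚ^×)²; places V = {2, 3, 5, 7, 11, 17, 23, 31, ∞}.
(a,b)_∞: sgn(17391)=+, sgn(-86955)=−, so +1.
(a,b)_17: α=1, u≡6; β=-1, v≡16 (mod 17); (6|17)=-1, (16|17)=+1; sign (−1)^0·-1^-1·+1^1 = -1.
(a,b)_3: α=-1, u≡1; β=1, v≡1 (mod 3); (1|3)=+1, (1|3)=+1; sign (−1)^1·+1^1·+1^-1 = -1.
(a,b)_11: α=7, u≡10; β=9, v≡4 (mod 11); (10|11)=-1, (4|11)=+1; sign (−1)^1·-1^9·+1^7 = +1.
(a,b)_31: α=1, u≡29; β=1, v≡25 (mod 31); (29|31)=-1, (25|31)=+1; sign (−1)^1·-1^1·+1^1 = +1.
(a,b)_7: α=-2, u≡6; β=2, v≡6 (mod 7); (6|7)=-1, (6|7)=-1; sign (−1)^0·-1^2·-1^-2 = +1.
(a,b)_5: α=0, u≡4; β=1, v≡4 (mod 5); (4|5)=+1, (4|5)=+1; sign (−1)^0·+1^1·+1^0 = +1.
(a,b)_2: α=2, β=4; u≡7, v≡5 (mod 8); ε(u)ε(v)=1·0, αω(v)=2·1, βω(u)=4·0; sum ≡ 0  ⇒  +1.
(a,b)_23: α=0, u≡4; β=-4, v≡1 (mod 23); (4|23)=+1, (1|23)=+1; sign (−1)^0·+1^-4·+1^0 = +1.
Ram(17391, -86955) = {3, 17}; no ℚ_3-point on the conic.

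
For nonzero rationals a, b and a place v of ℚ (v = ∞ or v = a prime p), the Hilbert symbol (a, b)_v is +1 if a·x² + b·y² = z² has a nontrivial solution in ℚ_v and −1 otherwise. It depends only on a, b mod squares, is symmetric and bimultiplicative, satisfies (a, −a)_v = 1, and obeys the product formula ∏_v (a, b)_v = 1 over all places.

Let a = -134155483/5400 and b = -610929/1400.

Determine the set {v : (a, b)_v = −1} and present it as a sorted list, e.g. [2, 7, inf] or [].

[3, 7, 17, inf]

Mod squares: a ≡ -1122, b ≡ -7854. Check v ∈ {∞, 2, 3, 5, 7, 11, 17}.
v=17: a=17^1·(≡8), b=17^1·(≡3) mod 17; (8|17)=+1, (3|17)=-1; (−1)^{1·1·8}·(+1)^1·(-1)^1 = -1.
v=2: v_2(a)=-3, v_2(b)=-3; units ≡ 7, 1 (mod 8); ε·ε+αω+βω = 1·0+-3·0+-3·0 ≡ 0  ⇒  (a,b)_2 = +1.
v=∞: -1122 < 0 and -7854 < 0  ⇒  (a,b)_∞ = -1.
v=3: a=3^-3·(≡1), b=3^3·(≡1) mod 3; (1|3)=+1, (1|3)=+1; (−1)^{-3·3·1}·(+1)^3·(+1)^-3 = -1.
v=7: a=7^2·(≡5), b=7^-1·(≡6) mod 7; (5|7)=-1, (6|7)=-1; (−1)^{2·-1·3}·(-1)^-1·(-1)^2 = -1.
v=5: a=5^-2·(≡2), b=5^-2·(≡1) mod 5; (2|5)=-1, (1|5)=+1; (−1)^{-2·-2·2}·(-1)^-2·(+1)^-2 = +1.
v=11: a=11^5·(≡8), b=11^3·(≡1) mod 11; (8|11)=-1, (1|11)=+1; (−1)^{5·3·5}·(-1)^3·(+1)^5 = +1.
Ram(-1122, -7854) = {3, 7, 17, ∞}; no ℚ_3-point on the conic.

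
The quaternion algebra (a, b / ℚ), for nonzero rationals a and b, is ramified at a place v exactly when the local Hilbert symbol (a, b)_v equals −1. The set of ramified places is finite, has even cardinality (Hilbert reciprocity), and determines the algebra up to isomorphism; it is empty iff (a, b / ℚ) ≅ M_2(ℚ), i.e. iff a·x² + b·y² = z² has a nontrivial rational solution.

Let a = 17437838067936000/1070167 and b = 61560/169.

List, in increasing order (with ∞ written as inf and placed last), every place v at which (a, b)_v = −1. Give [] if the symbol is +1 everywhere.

[2, 5, 13, 19]

Mod squares: a ≡ 5005, b ≡ 190. Check v ∈ {∞, 2, 3, 5, 7, 11, 13, 17, 19, 23}.
v=23: a=23^-2·(≡11), b=23^0·(≡13) mod 23; (11|23)=-1, (13|23)=+1; (−1)^{-2·0·11}·(-1)^0·(+1)^-2 = +1.
v=5: a=5^3·(≡4), b=5^1·(≡3) mod 5; (4|5)=+1, (3|5)=-1; (−1)^{3·1·2}·(+1)^1·(-1)^3 = -1.
v=19: a=19^6·(≡13), b=19^1·(≡14) mod 19; (13|19)=-1, (14|19)=-1; (−1)^{6·1·9}·(-1)^1·(-1)^6 = -1.
v=3: a=3^4·(≡1), b=3^4·(≡1) mod 3; (1|3)=+1, (1|3)=+1; (−1)^{4·4·1}·(+1)^4·(+1)^4 = +1.
v=11: a=11^1·(≡9), b=11^0·(≡1) mod 11; (9|11)=+1, (1|11)=+1; (−1)^{1·0·5}·(+1)^0·(+1)^1 = +1.
v=2: v_2(a)=8, v_2(b)=3; units ≡ 5, 7 (mod 8); ε·ε+αω+βω = 0·1+8·0+3·1 ≡ 1  ⇒  (a,b)_2 = -1.
v=7: a=7^-1·(≡1), b=7^0·(≡2) mod 7; (1|7)=+1, (2|7)=+1; (−1)^{-1·0·3}·(+1)^0·(+1)^-1 = +1.
v=13: a=13^1·(≡6), b=13^-2·(≡5) mod 13; (6|13)=-1, (5|13)=-1; (−1)^{1·-2·6}·(-1)^-2·(-1)^1 = -1.
v=17: a=17^-2·(≡14), b=17^0·(≡14) mod 17; (14|17)=-1, (14|17)=-1; (−1)^{-2·0·8}·(-1)^0·(-1)^-2 = +1.
v=∞: 5005 > 0 and 190 > 0  ⇒  (a,b)_∞ = +1.
Ram(5005, 190) = {2, 5, 13, 19}; no ℚ_2-point on the conic.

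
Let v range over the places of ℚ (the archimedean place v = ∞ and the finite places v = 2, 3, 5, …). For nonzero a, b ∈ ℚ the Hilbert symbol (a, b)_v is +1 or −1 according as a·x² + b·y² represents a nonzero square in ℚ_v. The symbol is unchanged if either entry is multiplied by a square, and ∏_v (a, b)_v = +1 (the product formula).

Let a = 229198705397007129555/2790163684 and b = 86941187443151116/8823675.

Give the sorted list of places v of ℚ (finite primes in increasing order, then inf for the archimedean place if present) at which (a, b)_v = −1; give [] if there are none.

Mod squares: a ≡ 6727155, b ≡ 690897. Check v ∈ {∞, 2, 3, 5, 7, 11, 17, 19, 23, 31, 37}.
v=17: a=17^1·(≡3), b=17^1·(≡12) mod 17; (3|17)=-1, (12|17)=-1; (−1)^{1·1·8}·(-1)^1·(-1)^1 = +1.
v=2: v_2(a)=-2, v_2(b)=2; units ≡ 3, 1 (mod 8); ε·ε+αω+βω = 1·0+-2·0+2·1 ≡ 0  ⇒  (a,b)_2 = +1.
v=11: a=11^-2·(≡8), b=11^0·(≡3) mod 11; (8|11)=-1, (3|11)=+1; (−1)^{-2·0·5}·(-1)^0·(+1)^-2 = +1.
v=19: a=19^6·(≡3), b=19^5·(≡7) mod 19; (3|19)=-1, (7|19)=+1; (−1)^{6·5·9}·(-1)^5·(+1)^6 = -1.
v=23: a=23^3·(≡11), b=23^3·(≡2) mod 23; (11|23)=-1, (2|23)=+1; (−1)^{3·3·11}·(-1)^3·(+1)^3 = +1.
v=7: a=7^-8·(≡2), b=7^-6·(≡1) mod 7; (2|7)=+1, (1|7)=+1; (−1)^{-8·-6·3}·(+1)^-6·(+1)^-8 = +1.
v=31: a=31^1·(≡25), b=31^1·(≡23) mod 31; (25|31)=+1, (23|31)=-1; (−1)^{1·1·15}·(+1)^1·(-1)^1 = +1.
v=5: a=5^1·(≡4), b=5^-2·(≡3) mod 5; (4|5)=+1, (3|5)=-1; (−1)^{1·-2·2}·(+1)^-2·(-1)^1 = -1.
v=3: a=3^1·(≡2), b=3^-1·(≡1) mod 3; (2|3)=-1, (1|3)=+1; (−1)^{1·-1·1}·(-1)^-1·(+1)^1 = +1.
v=37: a=37^3·(≡4), b=37^2·(≡25) mod 37; (4|37)=+1, (25|37)=+1; (−1)^{3·2·18}·(+1)^2·(+1)^3 = +1.
v=∞: 6727155 > 0 and 690897 > 0  ⇒  (a,b)_∞ = +1.
(6727155, 690897 / ℚ) ramifies at {5, 19}: a division algebra.

[5, 19]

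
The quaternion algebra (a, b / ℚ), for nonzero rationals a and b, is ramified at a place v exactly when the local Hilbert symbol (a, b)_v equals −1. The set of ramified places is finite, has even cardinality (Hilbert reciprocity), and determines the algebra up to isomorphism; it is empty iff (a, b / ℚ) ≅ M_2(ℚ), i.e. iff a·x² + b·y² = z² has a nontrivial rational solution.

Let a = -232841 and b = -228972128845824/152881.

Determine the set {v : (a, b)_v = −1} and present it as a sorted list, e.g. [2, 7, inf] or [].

[2, 13, 31, inf]

(a, b) ≡ (-232841, -172535181) mod (ℚ^×)²; places V = {2, 3, 7, 13, 17, 19, 23, 29, 31, 37, ∞}.
(a,b)_13: α=0, u≡2; β=1, v≡3 (mod 13); (2|13)=-1, (3|13)=+1; sign (−1)^0·-1^1·+1^0 = -1.
(a,b)_7: α=1, u≡1; β=1, v≡5 (mod 7); (1|7)=+1, (5|7)=-1; sign (−1)^1·+1^1·-1^1 = +1.
(a,b)_29: α=1, u≡4; β=1, v≡28 (mod 29); (4|29)=+1, (28|29)=+1; sign (−1)^0·+1^1·+1^1 = +1.
(a,b)_17: α=0, u≡8; β=-2, v≡11 (mod 17); (8|17)=+1, (11|17)=-1; sign (−1)^0·+1^-2·-1^0 = +1.
(a,b)_3: α=0, u≡1; β=5, v≡1 (mod 3); (1|3)=+1, (1|3)=+1; sign (−1)^0·+1^5·+1^0 = +1.
(a,b)_19: α=0, u≡4; β=1, v≡9 (mod 19); (4|19)=+1, (9|19)=+1; sign (−1)^0·+1^1·+1^0 = +1.
(a,b)_2: α=0, β=14; u≡7, v≡3 (mod 8); ε(u)ε(v)=1·1, αω(v)=0·1, βω(u)=14·0; sum ≡ 1  ⇒  -1.
(a,b)_23: α=0, u≡11; β=-2, v≡1 (mod 23); (11|23)=-1, (1|23)=+1; sign (−1)^0·-1^-2·+1^0 = +1.
(a,b)_∞: sgn(-232841)=−, sgn(-172535181)=−, so -1.
(a,b)_37: α=1, u≡34; β=1, v≡25 (mod 37); (34|37)=+1, (25|37)=+1; sign (−1)^0·+1^1·+1^1 = +1.
(a,b)_31: α=1, u≡22; β=1, v≡26 (mod 31); (22|31)=-1, (26|31)=-1; sign (−1)^1·-1^1·-1^1 = -1.
|Ram(-232841, -172535181)| = 4, even; anisotropic at {2, 13, 31, ∞}.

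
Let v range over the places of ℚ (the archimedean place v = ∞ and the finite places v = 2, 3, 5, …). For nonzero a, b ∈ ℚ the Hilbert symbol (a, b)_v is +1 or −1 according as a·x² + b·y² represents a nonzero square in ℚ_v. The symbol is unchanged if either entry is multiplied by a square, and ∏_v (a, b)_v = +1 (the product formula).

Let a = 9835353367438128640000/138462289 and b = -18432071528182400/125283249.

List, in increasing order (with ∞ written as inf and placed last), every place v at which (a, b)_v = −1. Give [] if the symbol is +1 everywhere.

(a, b) ≡ (319, -506) mod (ℚ^×)²; places V = {2, 3, 5, 7, 11, 13, 23, 29, 41, 43, ∞}.
(a,b)_5: α=4, u≡1; β=2, v≡1 (mod 5); (1|5)=+1, (1|5)=+1; sign (−1)^0·+1^2·+1^4 = +1.
(a,b)_29: α=3, u≡27; β=2, v≡7 (mod 29); (27|29)=-1, (7|29)=+1; sign (−1)^0·-1^2·+1^3 = +1.
(a,b)_43: α=2, u≡28; β=2, v≡16 (mod 43); (28|43)=-1, (16|43)=+1; sign (−1)^0·-1^2·+1^2 = +1.
(a,b)_13: α=0, u≡5; β=-2, v≡9 (mod 13); (5|13)=-1, (9|13)=+1; sign (−1)^0·-1^-2·+1^0 = +1.
(a,b)_23: α=2, u≡17; β=1, v≡6 (mod 23); (17|23)=-1, (6|23)=+1; sign (−1)^0·-1^1·+1^2 = -1.
(a,b)_11: α=5, u≡8; β=5, v≡9 (mod 11); (8|11)=-1, (9|11)=+1; sign (−1)^1·-1^5·+1^5 = +1.
(a,b)_41: α=-4, u≡36; β=-2, v≡17 (mod 41); (36|41)=+1, (17|41)=-1; sign (−1)^0·+1^-2·-1^-4 = +1.
(a,b)_∞: sgn(319)=+, sgn(-506)=−, so +1.
(a,b)_2: α=12, β=7; u≡7, v≡3 (mod 8); ε(u)ε(v)=1·1, αω(v)=12·1, βω(u)=7·0; sum ≡ 1  ⇒  -1.
(a,b)_3: α=0, u≡1; β=-2, v≡1 (mod 3); (1|3)=+1, (1|3)=+1; sign (−1)^0·+1^-2·+1^0 = +1.
(a,b)_7: α=-2, u≡2; β=-2, v≡5 (mod 7); (2|7)=+1, (5|7)=-1; sign (−1)^0·+1^-2·-1^-2 = +1.
Ram(319, -506) = {2, 23}; no ℚ_2-point on the conic.

[2, 23]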